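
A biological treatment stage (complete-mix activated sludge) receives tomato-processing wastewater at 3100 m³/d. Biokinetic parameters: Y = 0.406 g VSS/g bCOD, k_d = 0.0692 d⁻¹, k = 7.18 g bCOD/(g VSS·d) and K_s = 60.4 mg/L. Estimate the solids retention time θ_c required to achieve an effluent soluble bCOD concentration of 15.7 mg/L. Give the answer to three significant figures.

At the target effluent, Y k S/(K_s+S) = 0.406×7.18×15.7/76.10 = 0.6014 d⁻¹.
1/θ_c = 0.6014 − 0.0692 = 0.5322 d⁻¹, so θ_c = 1.879 d.

θ_c ≈ 1.88 d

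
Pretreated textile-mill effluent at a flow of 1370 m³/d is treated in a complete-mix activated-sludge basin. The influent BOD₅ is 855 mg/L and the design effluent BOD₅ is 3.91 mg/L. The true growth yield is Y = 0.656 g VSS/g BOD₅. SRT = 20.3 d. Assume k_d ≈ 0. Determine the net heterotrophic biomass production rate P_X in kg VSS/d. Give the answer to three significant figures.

P_X ≈ 765 kg VSS/d

No decay correction is needed, so Y_obs = Y = 0.656.
Q·(S₀ − S) = 1370 × (855 − 3.91) × 10⁻³ = 1166 kg/d removed.
Net biomass production P_X = Y_obs × Q·(S₀ − S) = 0.6560 × 1166 = 764.9 kg VSS/d.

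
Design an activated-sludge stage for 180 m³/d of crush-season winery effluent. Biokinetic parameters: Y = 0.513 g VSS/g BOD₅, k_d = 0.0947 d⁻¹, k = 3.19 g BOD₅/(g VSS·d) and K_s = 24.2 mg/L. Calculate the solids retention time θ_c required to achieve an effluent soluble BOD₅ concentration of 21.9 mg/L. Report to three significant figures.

θ_c ≈ 1.46 d

At the target effluent, Y k S/(K_s+S) = 0.513×3.19×21.9/46.10 = 0.7774 d⁻¹.
Then 1/θ_c = μ − k_d = 0.7774 − 0.0947 = 0.6827 d⁻¹, giving θ_c = 1.465 d.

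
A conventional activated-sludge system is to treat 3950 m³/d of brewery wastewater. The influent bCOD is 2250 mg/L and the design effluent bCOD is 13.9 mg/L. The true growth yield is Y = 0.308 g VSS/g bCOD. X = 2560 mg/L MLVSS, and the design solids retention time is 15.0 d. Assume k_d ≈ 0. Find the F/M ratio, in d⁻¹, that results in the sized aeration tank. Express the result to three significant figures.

V·X = Y·Q·ΔS·θ_c gives V = 0.308 × 3950 × (2250 − 13.9) × 15.0 / 2560 = 15940 m³.
Food-to-microorganism ratio F/M = Q S₀ / (V X) = 3950 × 2250 / (15940 × 2560) = 0.2178 d⁻¹.

F/M ≈ 0.218 d⁻¹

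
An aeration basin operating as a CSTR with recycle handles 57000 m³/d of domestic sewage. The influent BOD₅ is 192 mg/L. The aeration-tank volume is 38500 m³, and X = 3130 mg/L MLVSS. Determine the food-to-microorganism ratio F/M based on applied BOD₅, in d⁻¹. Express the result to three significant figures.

F/M ≈ 0.0908 d⁻¹

F/M = Q·S₀ / (V·X) = 57000 × 192 / (38500 × 3130) = 0.09082 g BOD₅·(g VSS·d)⁻¹.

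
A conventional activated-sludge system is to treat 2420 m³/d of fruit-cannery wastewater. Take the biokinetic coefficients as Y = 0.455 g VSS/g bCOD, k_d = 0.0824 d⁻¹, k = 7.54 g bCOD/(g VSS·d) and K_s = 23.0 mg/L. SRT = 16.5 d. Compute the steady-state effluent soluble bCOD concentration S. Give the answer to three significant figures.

For a completely mixed reactor with recycle the Lawrence–McCarty relation gives S = K_s·(1 + k_d·θ_c) / [θ_c·(Y·k − k_d) − 1] = 23.0 × (1 + 0.0824 × 16.5) / [16.5 × (0.455 × 7.54 − 0.0824) − 1] = 54.27 / 54.25 = 1.000 mg/L.

S ≈ 1.00 mg/L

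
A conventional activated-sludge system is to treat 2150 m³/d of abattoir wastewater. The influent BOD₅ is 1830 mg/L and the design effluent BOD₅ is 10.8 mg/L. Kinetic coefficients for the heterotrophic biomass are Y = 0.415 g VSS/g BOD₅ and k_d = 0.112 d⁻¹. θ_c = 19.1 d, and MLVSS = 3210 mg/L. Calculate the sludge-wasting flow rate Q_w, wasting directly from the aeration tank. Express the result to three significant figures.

Rearranging the biomass balance for a CMAS with decay, V = Y·Q·ΔS·θ_c / [X·(1+k_d θ_c)] = 0.415 × 2150 × (1830 − 10.8) × 19.1 / [3210 × (1 + 0.112 × 19.1)] = 3.1×10^7 / 10077 = 3077 m³.
For wasting at MLVSS concentration, Q_w = V/θ_c = 3077/19.1 = 161.1 m³/d.

Q_w ≈ 161 m³/d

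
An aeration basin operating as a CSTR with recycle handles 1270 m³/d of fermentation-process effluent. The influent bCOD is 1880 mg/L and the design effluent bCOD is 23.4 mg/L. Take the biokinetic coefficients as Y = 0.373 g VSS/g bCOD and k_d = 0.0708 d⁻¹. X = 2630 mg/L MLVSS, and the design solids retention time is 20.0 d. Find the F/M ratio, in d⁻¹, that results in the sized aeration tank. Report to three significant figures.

F/M ≈ 0.328 d⁻¹

From the SRT design equation V = Y Q (S₀−S) θ_c / [X (1 + k_d θ_c)] = 0.373 × 1270 × (1880 − 23.4) × 20.0 / [2630 × (1 + 0.0708 × 20.0)] = 1.76×10^7 / 6354 = 2768 m³.
Food-to-microorganism ratio F/M = Q S₀ / (V X) = 1270 × 1880 / (2768 × 2630) = 0.3279 d⁻¹.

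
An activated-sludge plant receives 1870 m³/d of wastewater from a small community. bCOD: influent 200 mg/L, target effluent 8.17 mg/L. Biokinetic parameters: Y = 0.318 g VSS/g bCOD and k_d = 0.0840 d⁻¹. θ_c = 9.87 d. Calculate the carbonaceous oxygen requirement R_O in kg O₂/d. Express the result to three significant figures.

R_O ≈ 270 kg O₂/d

Y_obs = Y / (1 + k_d θ_c) = 0.318 / (1 + 0.0840 × 9.87) = 0.318 / 1.829 = 0.1739.
ΔS = 200 − 8.17 = 191.8 mg/L, so the substrate removal rate is 1870 × 191.8/1000 = 358.7 kg bCOD/d.
P_X = Y_obs·Q·(S₀ − S) = 0.1739 × 358.7 = 62.37 kg VSS/d.
R_O = Q·ΔS − 1.42 P_X = 358.7 − 88.56 = 270.2 kg O₂/d.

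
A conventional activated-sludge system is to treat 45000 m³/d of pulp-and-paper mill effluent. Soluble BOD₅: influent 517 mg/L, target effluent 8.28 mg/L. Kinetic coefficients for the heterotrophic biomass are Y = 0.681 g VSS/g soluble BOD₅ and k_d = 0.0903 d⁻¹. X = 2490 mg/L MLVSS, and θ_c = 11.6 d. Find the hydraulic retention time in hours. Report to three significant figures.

τ ≈ 18.9 h

Rearranging the biomass balance for a CMAS with decay, V = Y·Q·ΔS·θ_c / [X·(1+k_d θ_c)] = 0.681 × 45000 × (517 − 8.28) × 11.6 / [2490 × (1 + 0.0903 × 11.6)] = 1.81×10^8 / 5098 = 35471 m³.
HRT = V/Q = 35471 m³ / 45000 m³·d⁻¹ = 0.7883 d × 24 = 18.92 h.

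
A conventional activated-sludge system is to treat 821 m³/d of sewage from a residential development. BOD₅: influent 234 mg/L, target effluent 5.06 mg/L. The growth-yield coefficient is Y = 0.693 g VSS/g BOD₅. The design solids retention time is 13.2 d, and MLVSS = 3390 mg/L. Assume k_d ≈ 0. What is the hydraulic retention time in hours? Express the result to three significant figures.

V·X = Y·Q·ΔS·θ_c gives V = 0.693 × 821 × (234 − 5.06) × 13.2 / 3390 = 507.2 m³.
HRT = V/Q = 507.2 m³ / 821 m³·d⁻¹ = 0.6178 d × 24 = 14.83 h.

τ ≈ 14.8 h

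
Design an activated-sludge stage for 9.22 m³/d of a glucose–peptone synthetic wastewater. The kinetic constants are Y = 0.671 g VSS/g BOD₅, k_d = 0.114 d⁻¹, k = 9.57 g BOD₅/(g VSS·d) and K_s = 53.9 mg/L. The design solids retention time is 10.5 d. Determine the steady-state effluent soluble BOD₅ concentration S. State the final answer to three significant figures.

S ≈ 1.82 mg/L

Effluent substrate depends only on kinetics and SRT: S = K_s(1 + k_d θ_c) / [θ_c(Yk − k_d) − 1] = 53.9 × (1 + 0.114 × 10.5) / [10.5 × (0.671 × 9.57 − 0.114) − 1] = 118.4 / 65.23 = 1.815 mg/L.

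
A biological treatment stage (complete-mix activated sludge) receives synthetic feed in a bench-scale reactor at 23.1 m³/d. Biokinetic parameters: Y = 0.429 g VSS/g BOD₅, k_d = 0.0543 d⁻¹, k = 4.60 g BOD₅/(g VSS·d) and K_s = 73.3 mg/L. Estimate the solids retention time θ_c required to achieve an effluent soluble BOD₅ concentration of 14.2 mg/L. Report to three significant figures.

θ_c ≈ 3.76 d

At the target effluent, Y k S/(K_s+S) = 0.429×4.60×14.2/87.50 = 0.3203 d⁻¹.
1/θ_c = 0.3203 − 0.0543 = 0.2660 d⁻¹, so θ_c = 3.760 d.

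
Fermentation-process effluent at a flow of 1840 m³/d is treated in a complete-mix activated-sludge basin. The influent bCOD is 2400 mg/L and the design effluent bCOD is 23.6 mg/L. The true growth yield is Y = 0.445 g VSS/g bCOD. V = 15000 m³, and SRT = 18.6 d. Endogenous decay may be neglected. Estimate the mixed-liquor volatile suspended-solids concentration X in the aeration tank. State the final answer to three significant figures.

X = Y·Q·ΔS·θ_c / V = 0.445 × 1840 × (2400 − 23.6) × 18.6 / 15000 = 2413 mg/L.

X ≈ 2410 mg/L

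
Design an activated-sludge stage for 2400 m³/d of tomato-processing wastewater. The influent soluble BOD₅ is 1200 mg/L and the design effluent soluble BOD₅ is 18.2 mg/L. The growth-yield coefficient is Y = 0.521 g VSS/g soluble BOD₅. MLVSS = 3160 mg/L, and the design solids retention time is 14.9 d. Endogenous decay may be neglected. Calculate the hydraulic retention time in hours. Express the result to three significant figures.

τ ≈ 69.7 h

V·X = Y·Q·ΔS·θ_c gives V = 0.521 × 2400 × (1200 − 18.2) × 14.9 / 3160 = 6968 m³.
τ = V/Q = 6968/2400 = 2.903 d, or 69.68 h.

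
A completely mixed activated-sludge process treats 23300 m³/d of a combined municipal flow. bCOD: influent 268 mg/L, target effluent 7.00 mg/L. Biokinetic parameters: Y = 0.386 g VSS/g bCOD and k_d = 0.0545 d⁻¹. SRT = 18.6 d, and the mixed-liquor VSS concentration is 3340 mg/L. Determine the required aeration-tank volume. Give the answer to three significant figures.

V ≈ 6490 m³

Rearranging the biomass balance for a CMAS with decay, V = Y·Q·ΔS·θ_c / [X·(1+k_d θ_c)] = 0.386 × 23300 × (268 − 7.00) × 18.6 / [3340 × (1 + 0.0545 × 18.6)] = 4.37×10^7 / 6726 = 6492 m³.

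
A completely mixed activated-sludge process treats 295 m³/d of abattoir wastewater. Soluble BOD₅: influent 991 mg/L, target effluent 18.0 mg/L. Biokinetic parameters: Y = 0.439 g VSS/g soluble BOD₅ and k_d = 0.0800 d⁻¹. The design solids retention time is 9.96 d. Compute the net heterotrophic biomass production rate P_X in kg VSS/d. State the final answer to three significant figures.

P_X ≈ 70.1 kg VSS/d

Correct the yield for decay: Y_obs = Y/(1 + k_d θ_c) = 0.439 / (1 + 0.0800 × 9.96) = 0.439 / 1.797 = 0.2443.
Mass of soluble BOD₅ removed per day: Q(S₀ − S) = 295 × 973.0 g/m³ = 287.0 kg/d.
Net biomass production P_X = Y_obs × Q·(S₀ − S) = 0.2443 × 287.0 = 70.13 kg VSS/d.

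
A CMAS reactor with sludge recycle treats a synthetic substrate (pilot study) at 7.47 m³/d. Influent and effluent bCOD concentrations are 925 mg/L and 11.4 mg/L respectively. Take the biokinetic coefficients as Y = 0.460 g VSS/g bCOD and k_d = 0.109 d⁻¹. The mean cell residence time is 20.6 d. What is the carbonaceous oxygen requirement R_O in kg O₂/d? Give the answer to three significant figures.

Observed yield with endogenous decay: Y_obs = Y / (1 + k_d·θ_c) = 0.460 / (1 + 0.109 × 20.6) = 0.460 / 3.245 = 0.1417 g VSS/g bCOD.
Q·(S₀ − S) = 7.47 × (925 − 11.4) × 10⁻³ = 6.825 kg/d removed.
P_X = Y_obs·Q·(S₀ − S) = 0.1417 × 6.825 = 0.9673 kg VSS/d.
R_O = Q·(S₀ − S) − 1.42·P_X = 6.825 − 1.42 × 0.9673 = 5.451 kg O₂/d.

R_O ≈ 5.45 kg O₂/d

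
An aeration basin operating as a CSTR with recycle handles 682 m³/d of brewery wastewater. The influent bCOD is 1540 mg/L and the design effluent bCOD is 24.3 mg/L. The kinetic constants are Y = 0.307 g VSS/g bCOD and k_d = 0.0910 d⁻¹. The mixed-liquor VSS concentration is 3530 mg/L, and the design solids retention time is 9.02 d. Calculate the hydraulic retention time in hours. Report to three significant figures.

τ ≈ 15.7 h

Rearranging the biomass balance for a CMAS with decay, V = Y·Q·ΔS·θ_c / [X·(1+k_d θ_c)] = 0.307 × 682 × (1540 − 24.3) × 9.02 / [3530 × (1 + 0.0910 × 9.02)] = 2.86×10^6 / 6427 = 445.3 m³.
τ = V/Q = 445.3/682 = 0.6530 d, or 15.67 h.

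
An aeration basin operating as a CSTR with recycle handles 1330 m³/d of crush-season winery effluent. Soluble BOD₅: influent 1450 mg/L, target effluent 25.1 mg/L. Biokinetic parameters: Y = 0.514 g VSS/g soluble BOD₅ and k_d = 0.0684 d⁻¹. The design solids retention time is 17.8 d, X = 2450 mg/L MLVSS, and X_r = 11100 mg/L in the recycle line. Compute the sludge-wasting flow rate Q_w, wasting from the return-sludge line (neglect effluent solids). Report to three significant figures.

Q_w ≈ 39.6 m³/d

Steady-state biomass mass balance: V·X·(1 + k_d·θ_c) = Y·Q·(S₀ − S)·θ_c, so V = 0.514 × 1330 × (1450 − 25.1) × 17.8 / [2450 × (1 + 0.0684 × 17.8)] = 1.73×10^7 / 5433 = 3191 m³.
θ_c = V·X/(Q_w·X_r) when wasting from the recycle, so Q_w = V·X/(θ_c·X_r) = 3191 × 2450 / (17.8 × 11100) = 39.57 m³/d.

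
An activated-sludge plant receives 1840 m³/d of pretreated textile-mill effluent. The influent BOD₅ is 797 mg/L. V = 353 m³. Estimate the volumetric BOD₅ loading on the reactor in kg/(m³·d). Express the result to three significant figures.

L_v ≈ 4.15 kg BOD₅/(m³·d)

Applied BOD₅ load per unit volume = Q·S₀/V = (1840 × 797/1000)/353.0 = 4.154 kg BOD₅·m⁻³·d⁻¹.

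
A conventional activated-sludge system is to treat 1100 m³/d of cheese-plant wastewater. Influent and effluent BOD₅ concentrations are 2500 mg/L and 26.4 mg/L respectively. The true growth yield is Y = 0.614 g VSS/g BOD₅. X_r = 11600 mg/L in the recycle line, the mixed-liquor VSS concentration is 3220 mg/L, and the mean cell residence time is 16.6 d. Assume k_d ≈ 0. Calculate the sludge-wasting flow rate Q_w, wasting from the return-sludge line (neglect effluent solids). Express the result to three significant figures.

Q_w ≈ 144 m³/d

V·X = Y·Q·ΔS·θ_c gives V = 0.614 × 1100 × (2500 − 26.4) × 16.6 / 3220 = 8613 m³.
Q_w = (V·X)/(θ_c X_r) = 8613 × 3220 / (16.6 × 11600) = 144.0 m³/d.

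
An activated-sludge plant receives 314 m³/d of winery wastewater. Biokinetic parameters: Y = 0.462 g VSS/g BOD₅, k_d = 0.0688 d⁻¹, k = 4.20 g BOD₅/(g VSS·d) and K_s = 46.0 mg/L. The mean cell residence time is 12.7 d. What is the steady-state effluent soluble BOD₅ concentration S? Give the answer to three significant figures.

S ≈ 3.79 mg/L

From the Monod/SRT balance for a CMAS, S = K_s·(1+k_d θ_c)/[θ_c·(Y k − k_d) − 1] = 46.0 × (1 + 0.0688 × 12.7) / [12.7 × (0.462 × 4.20 − 0.0688) − 1] = 86.19 / 22.77 = 3.785 mg/L.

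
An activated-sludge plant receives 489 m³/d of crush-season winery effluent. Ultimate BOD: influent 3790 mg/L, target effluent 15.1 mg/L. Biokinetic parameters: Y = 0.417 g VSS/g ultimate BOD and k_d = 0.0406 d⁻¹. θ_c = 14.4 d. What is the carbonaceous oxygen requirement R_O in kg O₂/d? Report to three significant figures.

The observed yield is Y_obs = Y/(1 + k_d·θ_c) = 0.417 / (1 + 0.0406 × 14.4) = 0.417 / 1.585 = 0.2632 g VSS per g ultimate BOD removed.
ΔS = 3790 − 15.1 = 3775 mg/L, so the substrate removal rate is 489 × 3775/1000 = 1846 kg ultimate BOD/d.
Biomass synthesised: P_X = Y_obs × 1846 = 485.8 kg VSS/d.
Carbonaceous O₂ demand = substrate oxidised − cell-mass equivalent = 1846 − 1.42 × 485.8 = 1156 kg O₂/d.

R_O ≈ 1160 kg O₂/d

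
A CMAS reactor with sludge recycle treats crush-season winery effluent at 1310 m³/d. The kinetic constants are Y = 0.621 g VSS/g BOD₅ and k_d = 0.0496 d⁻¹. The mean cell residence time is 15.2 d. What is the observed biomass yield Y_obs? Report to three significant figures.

Y_obs = Y / (1 + k_d θ_c) = 0.621 / (1 + 0.0496 × 15.2) = 0.621 / 1.754 = 0.3541.

Y_obs ≈ 0.354 g VSS/g BOD₅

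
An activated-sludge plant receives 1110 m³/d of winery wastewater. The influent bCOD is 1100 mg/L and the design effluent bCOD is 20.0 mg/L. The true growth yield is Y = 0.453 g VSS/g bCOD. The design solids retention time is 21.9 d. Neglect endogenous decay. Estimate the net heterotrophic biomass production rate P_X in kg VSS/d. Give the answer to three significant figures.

With endogenous decay neglected, the observed yield equals the true yield: Y_obs = Y = 0.453 g VSS/g bCOD.
Q·(S₀ − S) = 1110 × (1100 − 20.0) × 10⁻³ = 1199 kg/d removed.
Net biomass production P_X = Y_obs × Q·(S₀ − S) = 0.4530 × 1199 = 543.1 kg VSS/d.

P_X ≈ 543 kg VSS/d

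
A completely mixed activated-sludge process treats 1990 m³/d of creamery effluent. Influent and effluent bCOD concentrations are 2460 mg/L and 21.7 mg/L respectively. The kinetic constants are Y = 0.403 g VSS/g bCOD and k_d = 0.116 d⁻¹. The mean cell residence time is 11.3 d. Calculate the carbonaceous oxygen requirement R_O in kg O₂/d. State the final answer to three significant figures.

R_O ≈ 3650 kg O₂/d

Y_obs = Y / (1 + k_d θ_c) = 0.403 / (1 + 0.116 × 11.3) = 0.403 / 2.311 = 0.1744.
ΔS = 2460 − 21.7 = 2438 mg/L, so the substrate removal rate is 1990 × 2438/1000 = 4852 kg bCOD/d.
Net sludge production P_X = 0.1744 × 4852 = 846.2 kg VSS/d.
R_O = Q·(S₀ − S) − 1.42·P_X = 4852 − 1.42 × 846.2 = 3651 kg O₂/d.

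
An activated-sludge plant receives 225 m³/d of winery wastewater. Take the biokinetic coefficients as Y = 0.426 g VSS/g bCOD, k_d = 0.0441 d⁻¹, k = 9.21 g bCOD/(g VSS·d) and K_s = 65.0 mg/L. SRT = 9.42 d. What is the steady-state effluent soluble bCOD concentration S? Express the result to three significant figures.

S ≈ 2.59 mg/L

From the Monod/SRT balance for a CMAS, S = K_s·(1+k_d θ_c)/[θ_c·(Y k − k_d) − 1] = 65.0 × (1 + 0.0441 × 9.42) / [9.42 × (0.426 × 9.21 − 0.0441) − 1] = 92.00 / 35.54 = 2.588 mg/L.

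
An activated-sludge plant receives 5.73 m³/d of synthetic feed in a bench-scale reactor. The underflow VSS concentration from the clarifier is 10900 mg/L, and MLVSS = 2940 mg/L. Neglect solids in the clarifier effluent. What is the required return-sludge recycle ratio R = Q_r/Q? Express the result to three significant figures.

Solids balance on the clarifier gives (1+R)X = R·X_r, so R = X/(X_r − X) = 2940 / (10900 − 2940) = 0.3693.

R ≈ 0.369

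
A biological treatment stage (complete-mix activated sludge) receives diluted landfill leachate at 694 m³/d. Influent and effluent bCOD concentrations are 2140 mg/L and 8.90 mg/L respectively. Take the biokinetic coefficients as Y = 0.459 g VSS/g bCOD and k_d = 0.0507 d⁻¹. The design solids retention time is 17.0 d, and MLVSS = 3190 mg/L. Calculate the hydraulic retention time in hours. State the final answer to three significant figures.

Steady-state biomass mass balance: V·X·(1 + k_d·θ_c) = Y·Q·(S₀ − S)·θ_c, so V = 0.459 × 694 × (2140 − 8.90) × 17.0 / [3190 × (1 + 0.0507 × 17.0)] = 1.15×10^7 / 5939 = 1943 m³.
Hydraulic retention time τ = V/Q = 1943 / 694 = 2.800 d = 67.19 h.

τ ≈ 67.2 h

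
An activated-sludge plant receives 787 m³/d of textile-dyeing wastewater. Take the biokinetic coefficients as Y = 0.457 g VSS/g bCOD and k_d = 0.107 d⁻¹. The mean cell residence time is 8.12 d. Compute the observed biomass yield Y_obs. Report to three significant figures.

Correct the yield for decay: Y_obs = Y/(1 + k_d θ_c) = 0.457 / (1 + 0.107 × 8.12) = 0.457 / 1.869 = 0.2445.

Y_obs ≈ 0.245 g VSS/g bCOD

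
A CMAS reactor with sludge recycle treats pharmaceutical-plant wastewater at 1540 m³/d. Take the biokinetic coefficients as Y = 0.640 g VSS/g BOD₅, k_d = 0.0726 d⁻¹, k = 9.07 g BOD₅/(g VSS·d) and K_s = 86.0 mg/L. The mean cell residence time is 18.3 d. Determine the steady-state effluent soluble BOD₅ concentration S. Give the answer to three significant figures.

Effluent substrate depends only on kinetics and SRT: S = K_s(1 + k_d θ_c) / [θ_c(Yk − k_d) − 1] = 86.0 × (1 + 0.0726 × 18.3) / [18.3 × (0.640 × 9.07 − 0.0726) − 1] = 200.3 / 103.9 = 1.927 mg/L.

S ≈ 1.93 mg/L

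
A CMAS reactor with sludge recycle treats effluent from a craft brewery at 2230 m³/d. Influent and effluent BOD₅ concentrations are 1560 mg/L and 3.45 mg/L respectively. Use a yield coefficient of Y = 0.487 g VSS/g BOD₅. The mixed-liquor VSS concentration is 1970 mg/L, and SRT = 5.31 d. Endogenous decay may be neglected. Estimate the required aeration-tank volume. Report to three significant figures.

With k_d = 0 the design equation reduces to V = Y Q (S₀−S) θ_c / X = 0.487 × 2230 × (1560 − 3.45) × 5.31 / 1970 = 4556 m³.

V ≈ 4560 m³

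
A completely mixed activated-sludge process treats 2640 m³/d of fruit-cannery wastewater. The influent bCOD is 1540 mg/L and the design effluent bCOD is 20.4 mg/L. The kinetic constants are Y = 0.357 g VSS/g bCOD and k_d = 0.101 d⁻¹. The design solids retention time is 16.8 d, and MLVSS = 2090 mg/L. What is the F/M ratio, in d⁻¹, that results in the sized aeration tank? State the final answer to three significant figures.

F/M ≈ 0.456 d⁻¹

Rearranging the biomass balance for a CMAS with decay, V = Y·Q·ΔS·θ_c / [X·(1+k_d θ_c)] = 0.357 × 2640 × (1540 − 20.4) × 16.8 / [2090 × (1 + 0.101 × 16.8)] = 2.41×10^7 / 5636 = 4269 m³.
Food-to-microorganism ratio F/M = Q S₀ / (V X) = 2640 × 1540 / (4269 × 2090) = 0.4557 d⁻¹.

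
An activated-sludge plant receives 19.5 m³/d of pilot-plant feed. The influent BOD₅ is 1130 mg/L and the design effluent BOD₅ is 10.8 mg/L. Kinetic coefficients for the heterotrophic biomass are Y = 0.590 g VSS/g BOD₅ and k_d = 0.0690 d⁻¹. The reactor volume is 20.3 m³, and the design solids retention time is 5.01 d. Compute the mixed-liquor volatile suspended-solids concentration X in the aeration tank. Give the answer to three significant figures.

X ≈ 2360 mg/L

From V·X·(1 + k_d·θ_c) = Y·Q·(S₀ − S)·θ_c: X = 0.590 × 19.5 × (1130 − 10.8) × 5.01 / [20.3 × (1 + 0.0690 × 5.01)] = 2362 mg/L.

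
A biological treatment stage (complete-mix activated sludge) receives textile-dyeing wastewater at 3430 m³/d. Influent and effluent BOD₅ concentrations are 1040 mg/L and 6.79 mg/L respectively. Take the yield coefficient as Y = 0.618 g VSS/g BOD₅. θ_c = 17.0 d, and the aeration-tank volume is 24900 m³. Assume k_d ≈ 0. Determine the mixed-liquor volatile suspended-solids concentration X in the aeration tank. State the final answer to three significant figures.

From V·X = Y·Q·(S₀ − S)·θ_c (decay neglected): X = 0.618 × 3430 × (1040 − 6.79) × 17.0 / 24900 = 1495 mg/L.

X ≈ 1500 mg/L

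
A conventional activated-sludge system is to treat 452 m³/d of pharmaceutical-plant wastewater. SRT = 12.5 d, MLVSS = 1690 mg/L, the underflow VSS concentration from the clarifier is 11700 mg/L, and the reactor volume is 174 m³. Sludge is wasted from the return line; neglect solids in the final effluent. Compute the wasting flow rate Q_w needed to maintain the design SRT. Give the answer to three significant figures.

θ_c = V·X/(Q_w·X_r) when wasting from the recycle, so Q_w = V·X/(θ_c·X_r) = 174.0 × 1690 / (12.5 × 11700) = 2.011 m³/d.

Q_w ≈ 2.01 m³/d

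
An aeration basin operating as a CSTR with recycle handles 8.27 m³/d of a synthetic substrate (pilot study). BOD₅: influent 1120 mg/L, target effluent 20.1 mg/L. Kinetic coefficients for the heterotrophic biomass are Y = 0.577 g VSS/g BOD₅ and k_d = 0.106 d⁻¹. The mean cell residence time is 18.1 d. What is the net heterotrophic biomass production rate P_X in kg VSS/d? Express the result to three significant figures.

Y_obs = Y / (1 + k_d θ_c) = 0.577 / (1 + 0.106 × 18.1) = 0.577 / 2.919 = 0.1977.
Substrate removed = Q·(S₀ − S) = 8.27 m³/d × (1120 − 20.1) g/m³ = 9.1×10^3 g/d = 9.096 kg/d.
Biomass produced: P_X = Y_obs·Q·ΔS = 0.1977 × 9.096 ≈ 1.798 kg VSS/d.

P_X ≈ 1.80 kg VSS/d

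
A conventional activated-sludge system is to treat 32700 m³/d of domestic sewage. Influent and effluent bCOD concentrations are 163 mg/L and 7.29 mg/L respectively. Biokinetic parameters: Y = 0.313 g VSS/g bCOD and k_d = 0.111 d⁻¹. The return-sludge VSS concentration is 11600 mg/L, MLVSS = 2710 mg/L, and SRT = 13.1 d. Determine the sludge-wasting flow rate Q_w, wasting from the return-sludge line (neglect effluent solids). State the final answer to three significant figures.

Rearranging the biomass balance for a CMAS with decay, V = Y·Q·ΔS·θ_c / [X·(1+k_d θ_c)] = 0.313 × 32700 × (163 − 7.29) × 13.1 / [2710 × (1 + 0.111 × 13.1)] = 2.09×10^7 / 6651 = 3139 m³.
Wasting from the return line (neglecting effluent solids): Q_w = V·X / (θ_c·X_r) = 3139 × 2710 / (13.1 × 11600) = 55.98 m³/d.

Q_w ≈ 56.0 m³/d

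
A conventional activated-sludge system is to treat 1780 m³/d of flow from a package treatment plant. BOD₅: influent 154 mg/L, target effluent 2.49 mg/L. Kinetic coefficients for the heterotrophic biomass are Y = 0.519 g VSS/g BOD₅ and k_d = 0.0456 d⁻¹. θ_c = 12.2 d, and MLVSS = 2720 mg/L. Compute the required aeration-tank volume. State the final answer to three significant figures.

V ≈ 403 m³

Steady-state biomass mass balance: V·X·(1 + k_d·θ_c) = Y·Q·(S₀ − S)·θ_c, so V = 0.519 × 1780 × (154 − 2.49) × 12.2 / [2720 × (1 + 0.0456 × 12.2)] = 1.71×10^6 / 4233 = 403.4 m³.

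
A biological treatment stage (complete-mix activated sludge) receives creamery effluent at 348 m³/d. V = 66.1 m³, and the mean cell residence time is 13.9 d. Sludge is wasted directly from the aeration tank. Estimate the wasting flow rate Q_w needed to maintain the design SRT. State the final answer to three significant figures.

Wasting from the aeration tank: Q_w = V / θ_c = 66.10 / 13.9 = 4.755 m³/d.

Q_w ≈ 4.76 m³/d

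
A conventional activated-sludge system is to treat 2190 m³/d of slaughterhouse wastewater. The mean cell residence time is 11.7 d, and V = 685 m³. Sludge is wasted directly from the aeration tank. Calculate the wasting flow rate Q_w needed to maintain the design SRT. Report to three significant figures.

Q_w ≈ 58.5 m³/d

With mixed-liquor wasting, θ_c = V/Q_w, so Q_w = V/θ_c = 685.0/11.7 = 58.55 m³/d.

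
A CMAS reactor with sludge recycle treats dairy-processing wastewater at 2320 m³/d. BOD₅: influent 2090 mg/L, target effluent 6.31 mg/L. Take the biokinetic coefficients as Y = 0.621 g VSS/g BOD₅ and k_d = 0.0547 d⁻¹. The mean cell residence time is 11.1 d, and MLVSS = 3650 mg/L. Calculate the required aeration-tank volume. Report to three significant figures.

V ≈ 5680 m³

From the SRT design equation V = Y Q (S₀−S) θ_c / [X (1 + k_d θ_c)] = 0.621 × 2320 × (2090 − 6.31) × 11.1 / [3650 × (1 + 0.0547 × 11.1)] = 3.33×10^7 / 5866 = 5680 m³.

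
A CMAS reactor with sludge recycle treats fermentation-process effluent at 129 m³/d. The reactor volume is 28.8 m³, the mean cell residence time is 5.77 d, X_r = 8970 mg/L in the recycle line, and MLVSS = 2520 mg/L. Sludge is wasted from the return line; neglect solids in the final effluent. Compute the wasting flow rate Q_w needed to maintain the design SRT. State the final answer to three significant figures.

Q_w ≈ 1.40 m³/d

Q_w = (V·X)/(θ_c X_r) = 28.80 × 2520 / (5.77 × 8970) = 1.402 m³/d.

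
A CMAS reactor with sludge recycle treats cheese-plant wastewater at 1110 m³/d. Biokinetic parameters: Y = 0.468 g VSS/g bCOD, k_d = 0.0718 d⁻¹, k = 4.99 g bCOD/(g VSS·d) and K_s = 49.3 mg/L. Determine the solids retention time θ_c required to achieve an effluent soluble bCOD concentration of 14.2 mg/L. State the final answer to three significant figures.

θ_c ≈ 2.22 d

From 1/θ_c = Y·k·S/(K_s + S) − k_d: Y·k·S/(K_s+S) = 0.468 × 4.99 × 14.2 / (49.3 + 14.2) = 0.5222 d⁻¹.
θ_c = 1/(μ − k_d) = 1/(0.5222 − 0.0718) = 1/0.4504 = 2.220 d.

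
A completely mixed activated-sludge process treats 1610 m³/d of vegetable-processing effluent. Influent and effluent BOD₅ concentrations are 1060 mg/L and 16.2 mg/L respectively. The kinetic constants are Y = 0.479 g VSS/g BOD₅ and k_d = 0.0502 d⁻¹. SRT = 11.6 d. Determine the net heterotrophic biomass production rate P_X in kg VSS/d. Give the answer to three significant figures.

The observed yield is Y_obs = Y/(1 + k_d·θ_c) = 0.479 / (1 + 0.0502 × 11.6) = 0.479 / 1.582 = 0.3027 g VSS per g BOD₅ removed.
Substrate removed = Q·(S₀ − S) = 1610 m³/d × (1060 − 16.2) g/m³ = 1.68×10^6 g/d = 1681 kg/d.
P_X = Y_obs · Q(S₀ − S) = 0.3027 × 1681 = 508.7 kg VSS/d.

P_X ≈ 509 kg VSS/d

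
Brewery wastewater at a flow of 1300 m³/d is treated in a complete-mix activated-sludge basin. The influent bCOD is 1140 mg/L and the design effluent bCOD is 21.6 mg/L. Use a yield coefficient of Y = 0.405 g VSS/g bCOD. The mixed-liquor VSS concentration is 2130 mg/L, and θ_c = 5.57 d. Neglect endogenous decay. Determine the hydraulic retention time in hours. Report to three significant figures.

τ ≈ 28.4 h

V·X = Y·Q·ΔS·θ_c gives V = 0.405 × 1300 × (1140 − 21.6) × 5.57 / 2130 = 1540 m³.
HRT = V/Q = 1540 m³ / 1300 m³·d⁻¹ = 1.184 d × 24 = 28.43 h.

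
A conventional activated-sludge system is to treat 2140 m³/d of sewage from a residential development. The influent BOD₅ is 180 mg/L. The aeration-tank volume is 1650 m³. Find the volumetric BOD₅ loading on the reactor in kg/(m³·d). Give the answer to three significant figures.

L_v = Q S₀ / V = 2140 × 180 × 10⁻³ / 1650 = 0.2335 kg/(m³·d).

L_v ≈ 0.233 kg BOD₅/(m³·d)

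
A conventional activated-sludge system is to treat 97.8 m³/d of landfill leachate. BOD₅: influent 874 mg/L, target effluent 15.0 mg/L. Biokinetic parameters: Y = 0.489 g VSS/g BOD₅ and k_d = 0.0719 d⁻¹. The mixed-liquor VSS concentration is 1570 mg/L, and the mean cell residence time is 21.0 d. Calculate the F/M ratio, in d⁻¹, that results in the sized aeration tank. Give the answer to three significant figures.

Rearranging the biomass balance for a CMAS with decay, V = Y·Q·ΔS·θ_c / [X·(1+k_d θ_c)] = 0.489 × 97.8 × (874 − 15.0) × 21.0 / [1570 × (1 + 0.0719 × 21.0)] = 8.63×10^5 / 3941 = 218.9 m³.
F/M = Q·S₀ / (V·X) = 97.8 × 874 / (218.9 × 1570) = 0.2487 g BOD₅·(g VSS·d)⁻¹.

F/M ≈ 0.249 d⁻¹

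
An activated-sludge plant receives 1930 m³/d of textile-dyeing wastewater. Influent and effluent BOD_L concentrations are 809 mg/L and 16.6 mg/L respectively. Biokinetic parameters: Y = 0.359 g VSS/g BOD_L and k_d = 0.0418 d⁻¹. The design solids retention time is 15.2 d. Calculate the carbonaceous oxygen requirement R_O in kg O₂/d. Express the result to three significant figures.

Correct the yield for decay: Y_obs = Y/(1 + k_d θ_c) = 0.359 / (1 + 0.0418 × 15.2) = 0.359 / 1.635 = 0.2195.
Q·(S₀ − S) = 1930 × (809 − 16.6) × 10⁻³ = 1529 kg/d removed.
Net sludge production P_X = 0.2195 × 1529 = 335.7 kg VSS/d.
R_O = Q·ΔS − 1.42 P_X = 1529 − 476.7 = 1053 kg O₂/d.

R_O ≈ 1050 kg O₂/d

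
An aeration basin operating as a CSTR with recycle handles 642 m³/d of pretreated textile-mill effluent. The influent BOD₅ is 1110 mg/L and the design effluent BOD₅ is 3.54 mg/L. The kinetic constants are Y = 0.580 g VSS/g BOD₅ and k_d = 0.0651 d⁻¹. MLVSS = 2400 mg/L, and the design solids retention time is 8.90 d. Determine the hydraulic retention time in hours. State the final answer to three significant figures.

τ ≈ 36.2 h

From the SRT design equation V = Y Q (S₀−S) θ_c / [X (1 + k_d θ_c)] = 0.580 × 642 × (1110 − 3.54) × 8.90 / [2400 × (1 + 0.0651 × 8.90)] = 3.67×10^6 / 3791 = 967.4 m³.
τ = V/Q = 967.4/642 = 1.507 d, or 36.16 h.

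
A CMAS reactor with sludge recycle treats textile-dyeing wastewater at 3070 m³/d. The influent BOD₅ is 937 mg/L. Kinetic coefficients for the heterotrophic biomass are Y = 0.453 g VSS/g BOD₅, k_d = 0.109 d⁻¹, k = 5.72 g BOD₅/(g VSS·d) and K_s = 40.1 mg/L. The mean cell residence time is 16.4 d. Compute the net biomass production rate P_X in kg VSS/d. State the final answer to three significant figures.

Effluent substrate depends only on kinetics and SRT: S = K_s(1 + k_d θ_c) / [θ_c(Yk − k_d) − 1] = 40.1 × (1 + 0.109 × 16.4) / [16.4 × (0.453 × 5.72 − 0.109) − 1] = 111.8 / 39.71 = 2.815 mg/L.
Correct the yield for decay: Y_obs = Y/(1 + k_d θ_c) = 0.453 / (1 + 0.109 × 16.4) = 0.453 / 2.788 = 0.1625.
Substrate removed = Q·(S₀ − S) = 3070 m³/d × (937 − 2.82) g/m³ = 2.87×10^6 g/d = 2868 kg/d.
P_X = Y_obs · Q(S₀ − S) = 0.1625 × 2868 = 466.1 kg VSS/d.

P_X ≈ 466 kg VSS/d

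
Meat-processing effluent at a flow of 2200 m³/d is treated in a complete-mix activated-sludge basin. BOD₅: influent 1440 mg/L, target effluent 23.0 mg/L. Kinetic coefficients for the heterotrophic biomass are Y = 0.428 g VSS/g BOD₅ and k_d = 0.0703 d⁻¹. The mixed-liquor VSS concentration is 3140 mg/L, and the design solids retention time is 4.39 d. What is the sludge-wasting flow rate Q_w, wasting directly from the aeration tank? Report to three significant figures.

Q_w ≈ 325 m³/d

Steady-state biomass mass balance: V·X·(1 + k_d·θ_c) = Y·Q·(S₀ − S)·θ_c, so V = 0.428 × 2200 × (1440 − 23.0) × 4.39 / [3140 × (1 + 0.0703 × 4.39)] = 5.86×10^6 / 4109 = 1425 m³.
With mixed-liquor wasting, θ_c = V/Q_w, so Q_w = V/θ_c = 1425/4.39 = 324.7 m³/d.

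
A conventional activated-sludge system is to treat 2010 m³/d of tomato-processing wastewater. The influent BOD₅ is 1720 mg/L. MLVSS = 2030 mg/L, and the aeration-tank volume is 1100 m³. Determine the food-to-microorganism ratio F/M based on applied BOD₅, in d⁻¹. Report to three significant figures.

F/M ≈ 1.55 d⁻¹

Food-to-microorganism ratio F/M = Q S₀ / (V X) = 2010 × 1720 / (1100 × 2030) = 1.548 d⁻¹.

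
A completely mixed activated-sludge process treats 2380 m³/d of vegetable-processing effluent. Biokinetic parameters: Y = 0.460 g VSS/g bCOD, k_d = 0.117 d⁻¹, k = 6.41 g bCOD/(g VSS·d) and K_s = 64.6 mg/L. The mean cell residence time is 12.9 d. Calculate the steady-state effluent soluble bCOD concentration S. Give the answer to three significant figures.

S ≈ 4.56 mg/L

Effluent substrate depends only on kinetics and SRT: S = K_s(1 + k_d θ_c) / [θ_c(Yk − k_d) − 1] = 64.6 × (1 + 0.117 × 12.9) / [12.9 × (0.460 × 6.41 − 0.117) − 1] = 162.1 / 35.53 = 4.563 mg/L.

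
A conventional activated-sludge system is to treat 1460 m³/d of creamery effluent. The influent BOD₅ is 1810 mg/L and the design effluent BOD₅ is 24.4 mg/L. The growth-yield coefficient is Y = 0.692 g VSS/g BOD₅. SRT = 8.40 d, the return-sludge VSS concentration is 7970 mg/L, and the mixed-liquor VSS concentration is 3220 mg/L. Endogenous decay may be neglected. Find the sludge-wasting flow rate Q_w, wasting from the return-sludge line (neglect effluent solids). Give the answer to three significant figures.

V·X = Y·Q·ΔS·θ_c gives V = 0.692 × 1460 × (1810 − 24.4) × 8.40 / 3220 = 4706 m³.
Wasting from the return line (neglecting effluent solids): Q_w = V·X / (θ_c·X_r) = 4706 × 3220 / (8.40 × 7970) = 226.4 m³/d.

Q_w ≈ 226 m³/d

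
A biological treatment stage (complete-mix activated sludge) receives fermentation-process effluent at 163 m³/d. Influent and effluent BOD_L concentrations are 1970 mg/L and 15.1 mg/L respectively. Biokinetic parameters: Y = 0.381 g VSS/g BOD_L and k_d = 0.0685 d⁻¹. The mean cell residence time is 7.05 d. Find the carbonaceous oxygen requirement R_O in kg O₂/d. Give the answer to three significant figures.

Y_obs = Y / (1 + k_d θ_c) = 0.381 / (1 + 0.0685 × 7.05) = 0.381 / 1.483 = 0.2569.
ΔS = 1970 − 15.1 = 1955 mg/L, so the substrate removal rate is 163 × 1955/1000 = 318.6 kg BOD_L/d.
P_X = Y_obs·Q·(S₀ − S) = 0.2569 × 318.6 = 81.87 kg VSS/d.
R_O = Q·ΔS − 1.42 P_X = 318.6 − 116.3 = 202.4 kg O₂/d.

R_O ≈ 202 kg O₂/d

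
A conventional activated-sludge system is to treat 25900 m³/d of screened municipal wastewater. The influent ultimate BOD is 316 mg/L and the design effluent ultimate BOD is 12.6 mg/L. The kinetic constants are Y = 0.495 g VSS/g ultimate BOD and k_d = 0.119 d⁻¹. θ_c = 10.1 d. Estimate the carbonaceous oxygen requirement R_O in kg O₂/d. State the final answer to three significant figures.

Observed yield with endogenous decay: Y_obs = Y / (1 + k_d·θ_c) = 0.495 / (1 + 0.119 × 10.1) = 0.495 / 2.202 = 0.2248 g VSS/g ultimate BOD.
ΔS = 316 − 12.6 = 303.4 mg/L, so the substrate removal rate is 25900 × 303.4/1000 = 7858 kg ultimate BOD/d.
Biomass synthesised: P_X = Y_obs × 7858 = 1767 kg VSS/d.
Carbonaceous O₂ demand = substrate oxidised − cell-mass equivalent = 7858 − 1.42 × 1767 = 5350 kg O₂/d.

R_O ≈ 5350 kg O₂/d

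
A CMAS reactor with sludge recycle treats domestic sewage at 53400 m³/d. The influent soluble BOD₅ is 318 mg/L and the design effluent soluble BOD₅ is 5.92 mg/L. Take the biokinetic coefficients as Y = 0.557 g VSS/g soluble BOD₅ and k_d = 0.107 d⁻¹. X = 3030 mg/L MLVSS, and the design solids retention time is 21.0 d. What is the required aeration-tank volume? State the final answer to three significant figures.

Steady-state biomass mass balance: V·X·(1 + k_d·θ_c) = Y·Q·(S₀ − S)·θ_c, so V = 0.557 × 53400 × (318 − 5.92) × 21.0 / [3030 × (1 + 0.107 × 21.0)] = 1.95×10^8 / 9838 = 19813 m³.

V ≈ 19800 m³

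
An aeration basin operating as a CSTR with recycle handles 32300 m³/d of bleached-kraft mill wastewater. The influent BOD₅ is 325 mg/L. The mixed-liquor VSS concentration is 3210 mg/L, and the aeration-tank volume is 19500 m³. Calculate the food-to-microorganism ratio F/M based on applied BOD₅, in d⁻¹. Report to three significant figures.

F/M ≈ 0.168 d⁻¹

F/M = Q·S₀ / (V·X) = 32300 × 325 / (19500 × 3210) = 0.1677 g BOD₅·(g VSS·d)⁻¹.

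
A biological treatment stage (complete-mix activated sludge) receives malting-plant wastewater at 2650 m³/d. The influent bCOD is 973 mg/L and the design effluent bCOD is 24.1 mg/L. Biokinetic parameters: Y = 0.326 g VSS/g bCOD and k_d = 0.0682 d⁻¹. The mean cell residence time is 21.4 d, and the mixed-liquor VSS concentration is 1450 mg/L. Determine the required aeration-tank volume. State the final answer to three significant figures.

Rearranging the biomass balance for a CMAS with decay, V = Y·Q·ΔS·θ_c / [X·(1+k_d θ_c)] = 0.326 × 2650 × (973 − 24.1) × 21.4 / [1450 × (1 + 0.0682 × 21.4)] = 1.75×10^7 / 3566 = 4919 m³.

V ≈ 4920 m³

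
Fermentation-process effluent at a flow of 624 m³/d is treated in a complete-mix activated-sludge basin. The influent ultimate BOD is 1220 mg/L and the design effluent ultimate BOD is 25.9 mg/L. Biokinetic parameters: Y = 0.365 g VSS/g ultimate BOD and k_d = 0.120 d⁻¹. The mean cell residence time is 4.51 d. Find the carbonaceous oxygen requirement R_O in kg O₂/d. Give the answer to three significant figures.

Y_obs = Y / (1 + k_d θ_c) = 0.365 / (1 + 0.120 × 4.51) = 0.365 / 1.541 = 0.2368.
Substrate removed = Q·(S₀ − S) = 624 m³/d × (1220 − 25.9) g/m³ = 7.45×10^5 g/d = 745.1 kg/d.
P_X = Y_obs·Q·(S₀ − S) = 0.2368 × 745.1 = 176.5 kg VSS/d.
R_O = Q·(S₀ − S) − 1.42·P_X = 745.1 − 1.42 × 176.5 = 494.5 kg O₂/d.

R_O ≈ 495 kg O₂/d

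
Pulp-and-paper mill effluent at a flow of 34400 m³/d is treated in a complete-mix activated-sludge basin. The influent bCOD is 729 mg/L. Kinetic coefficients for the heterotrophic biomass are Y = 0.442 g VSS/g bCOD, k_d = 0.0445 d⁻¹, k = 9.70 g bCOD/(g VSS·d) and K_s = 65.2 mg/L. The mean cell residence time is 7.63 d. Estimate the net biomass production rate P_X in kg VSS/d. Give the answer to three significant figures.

P_X ≈ 8240 kg VSS/d

For a completely mixed reactor with recycle the Lawrence–McCarty relation gives S = K_s·(1 + k_d·θ_c) / [θ_c·(Y·k − k_d) − 1] = 65.2 × (1 + 0.0445 × 7.63) / [7.63 × (0.442 × 9.70 − 0.0445) − 1] = 87.34 / 31.37 = 2.784 mg/L.
Y_obs = Y / (1 + k_d θ_c) = 0.442 / (1 + 0.0445 × 7.63) = 0.442 / 1.340 = 0.3300.
ΔS = 729 − 2.78 = 726.2 mg/L, so the substrate removal rate is 34400 × 726.2/1000 = 24982 kg bCOD/d.
P_X = Y_obs · Q(S₀ − S) = 0.3300 × 24982 = 8243 kg VSS/d.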